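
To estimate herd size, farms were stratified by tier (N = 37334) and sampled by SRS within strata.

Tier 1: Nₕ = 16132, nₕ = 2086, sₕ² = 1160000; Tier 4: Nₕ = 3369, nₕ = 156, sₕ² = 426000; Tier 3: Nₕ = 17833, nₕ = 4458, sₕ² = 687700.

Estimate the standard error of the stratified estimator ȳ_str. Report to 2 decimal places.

11.75

Var(ȳ_str) = Σₕ Wₕ²(1 − fₕ)sₕ²/nₕ with Wₕ = Nₕ/N, N = 37334.
Tier 1: Wₕ = 0.43209943; term = 0.43209943²·(1 − 0.12930821)·1160000/2086 = 90.401475.
Tier 4: Wₕ = 0.09023946; term = 0.09023946²·(1 − 0.04630454)·426000/156 = 21.207413.
Tier 3: Wₕ = 0.47766111; term = 0.47766111²·(1 − 0.24998598)·687700/4458 = 26.397823.
Sum = 138.00671.
SE = √(138.00671) = 11.75.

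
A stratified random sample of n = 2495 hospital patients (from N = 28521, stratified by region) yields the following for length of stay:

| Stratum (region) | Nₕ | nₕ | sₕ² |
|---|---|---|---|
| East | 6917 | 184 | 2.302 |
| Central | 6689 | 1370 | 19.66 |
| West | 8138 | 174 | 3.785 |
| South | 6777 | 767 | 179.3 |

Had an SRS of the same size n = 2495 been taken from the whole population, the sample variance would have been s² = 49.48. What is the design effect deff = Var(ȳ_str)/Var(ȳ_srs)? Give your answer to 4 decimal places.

Var(ȳ_str) = Σ Wₕ²(1−fₕ)sₕ²/nₕ with Wₕ = Nₕ/28521:
  East: (6917/28521)²·(1−184/6917)·2.302/184 = 7.1628258 × 10^-4
  Central: (6689/28521)²·(1−1370/6689)·19.66/1370 = 6.2766026 × 10^-4
  West: (8138/28521)²·(1−174/8138)·3.785/174 = 0.0017331497
  South: (6777/28521)²·(1−767/6777)·179.3/767 = 0.011704891
  → Var(ȳ_str) = 0.014781984.
Var(ȳ_srs) = (1 − 2495/28521)·49.48/2495 = 0.018096801.
deff = 0.014781984 / 0.018096801 = 0.8168.

0.8168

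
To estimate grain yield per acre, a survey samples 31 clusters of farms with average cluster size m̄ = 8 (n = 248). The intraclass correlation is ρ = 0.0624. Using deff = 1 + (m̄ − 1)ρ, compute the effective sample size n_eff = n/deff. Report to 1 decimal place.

deff = 1 + (8 − 1)·0.0624 = 1 + 0.4368 = 1.4368.
n_eff = 248 / 1.4368 = 172.6.

172.6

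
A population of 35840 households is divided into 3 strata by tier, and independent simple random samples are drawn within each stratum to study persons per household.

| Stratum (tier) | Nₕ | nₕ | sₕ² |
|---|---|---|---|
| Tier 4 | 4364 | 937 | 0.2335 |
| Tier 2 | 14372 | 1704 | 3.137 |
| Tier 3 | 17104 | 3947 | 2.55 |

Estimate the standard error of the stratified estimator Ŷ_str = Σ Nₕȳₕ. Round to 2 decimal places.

695.91

Var(Ŷ_str) = Σₕ Nₕ²(1 − fₕ)sₕ²/nₕ.
Tier 4: 4364²·(1 − 937/4364)·0.2335/937 = 3726.8863.
Tier 2: 14372²·(1 − 1704/14372)·3.137/1704 = 335173.9.
Tier 3: 17104²·(1 − 3947/17104)·2.55/3947 = 145387.68.
Sum = 484288.47.
SE = √(484288.47) = 695.91.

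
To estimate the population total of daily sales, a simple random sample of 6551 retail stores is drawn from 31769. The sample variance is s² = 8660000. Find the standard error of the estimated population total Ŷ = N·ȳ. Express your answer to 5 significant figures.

Var(Ŷ) = N²·Var(ȳ) = N²·(1 − n/N)·s²/n.
f = 6551/31769 = 0.20620731; Var(ȳ) = 0.79379269·8660000/6551 = 1049.3428.
Var(Ŷ) = 31769² · 1049.3428 = 1.0590695 × 10^12.
SE(Ŷ) = √(1.0590695 × 10^12) = 1.0291 × 10^6.

1.0291 × 10^6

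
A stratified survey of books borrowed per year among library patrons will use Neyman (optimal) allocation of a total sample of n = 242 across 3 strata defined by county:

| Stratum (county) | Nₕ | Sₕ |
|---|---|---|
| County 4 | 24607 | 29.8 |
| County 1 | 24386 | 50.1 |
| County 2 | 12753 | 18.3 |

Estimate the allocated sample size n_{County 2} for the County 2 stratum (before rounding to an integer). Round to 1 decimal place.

Neyman allocation: nₕ = n·NₕSₕ / Σⱼ NⱼSⱼ.
Σ NⱼSⱼ = 24607·29.8 + 24386·50.1 + 12753·18.3 = 2.1884071 × 10^6.
n_{County 2} = 242·12753·18.3 / (2.1884071 × 10^6) = 25.8.

25.8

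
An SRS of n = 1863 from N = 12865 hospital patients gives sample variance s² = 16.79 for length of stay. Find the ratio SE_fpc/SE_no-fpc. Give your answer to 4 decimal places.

0.9248

f = n/N = 1863/12865 = 0.14481150.
SE_no-fpc = √(s²/n) = 0.094933375; SE_fpc = √((1−f)s²/n) = 0.08779097.
Ratio = √(1−f) = 0.92476402.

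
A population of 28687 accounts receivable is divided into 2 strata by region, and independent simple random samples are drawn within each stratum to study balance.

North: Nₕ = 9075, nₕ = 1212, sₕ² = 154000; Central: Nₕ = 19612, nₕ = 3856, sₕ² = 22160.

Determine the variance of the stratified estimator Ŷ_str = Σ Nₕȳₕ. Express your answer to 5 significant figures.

Var(Ŷ_str) = Σₕ Nₕ²(1 − fₕ)sₕ²/nₕ.
North: 9075²·(1 − 1212/9075)·154000/1212 = 9.0667786 × 10^9.
Central: 19612²·(1 − 3856/19612)·22160/3856 = 1.7758267 × 10^9.
Sum = 1.0842605 × 10^10.

1.0843 × 10^10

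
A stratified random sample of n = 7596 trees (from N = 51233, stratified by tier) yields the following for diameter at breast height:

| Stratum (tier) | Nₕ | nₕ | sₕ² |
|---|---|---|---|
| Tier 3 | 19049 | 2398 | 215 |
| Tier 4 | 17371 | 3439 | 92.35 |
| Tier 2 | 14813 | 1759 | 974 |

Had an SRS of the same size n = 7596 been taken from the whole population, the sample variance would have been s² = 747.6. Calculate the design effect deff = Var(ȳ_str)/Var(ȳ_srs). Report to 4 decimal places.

0.6454

Var(ȳ_str) = Σ Wₕ²(1−fₕ)sₕ²/nₕ with Wₕ = Nₕ/51233:
  Tier 3: (19049/51233)²·(1−2398/19049)·215/2398 = 0.010834334
  Tier 4: (17371/51233)²·(1−3439/17371)·92.35/3439 = 0.0024759589
  Tier 2: (14813/51233)²·(1−1759/14813)·974/1759 = 0.040792486
  → Var(ȳ_str) = 0.054102779.
Var(ȳ_srs) = (1 − 7596/51233)·747.6/7596 = 0.083828064.
deff = 0.054102779 / 0.083828064 = 0.6454.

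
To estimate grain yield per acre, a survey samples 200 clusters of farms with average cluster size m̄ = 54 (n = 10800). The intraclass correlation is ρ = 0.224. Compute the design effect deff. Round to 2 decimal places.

12.87

deff = 1 + (54 − 1)·0.224 = 1 + 11.872 = 12.872.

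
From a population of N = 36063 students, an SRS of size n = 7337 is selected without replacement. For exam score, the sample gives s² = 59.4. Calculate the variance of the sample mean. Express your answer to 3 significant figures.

Under SRS without replacement, Var(ȳ) = (1 − f)·s²/n with f = n/N = 7337/36063 = 0.20344952.
Var(ȳ) = (1 − 0.20344952)·59.4/7337 = 0.79655048·0.008095952 = 0.0064488345.

0.00645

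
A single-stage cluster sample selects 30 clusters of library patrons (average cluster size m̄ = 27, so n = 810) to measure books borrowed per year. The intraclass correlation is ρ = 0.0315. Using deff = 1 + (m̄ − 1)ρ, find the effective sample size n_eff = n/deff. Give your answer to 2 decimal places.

deff = 1 + (27 − 1)·0.0315 = 1 + 0.819 = 1.819.
n_eff = 810 / 1.819 = 445.30.

445.30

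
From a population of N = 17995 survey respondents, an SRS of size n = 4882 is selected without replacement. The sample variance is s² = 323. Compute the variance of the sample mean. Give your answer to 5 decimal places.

Under SRS without replacement, Var(ȳ) = (1 − f)·s²/n with f = n/N = 4882/17995 = 0.27129758.
Var(ȳ) = (1 − 0.27129758)·323/4882 = 0.72870242·0.066161409 = 0.048211979.

0.04821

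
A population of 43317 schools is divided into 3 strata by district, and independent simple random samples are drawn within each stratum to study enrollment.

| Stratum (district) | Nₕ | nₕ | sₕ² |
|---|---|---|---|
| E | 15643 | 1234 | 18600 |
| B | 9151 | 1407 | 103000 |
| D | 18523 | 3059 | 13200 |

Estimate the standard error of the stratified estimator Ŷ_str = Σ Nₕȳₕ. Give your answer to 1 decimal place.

99101.9

Var(Ŷ_str) = Σₕ Nₕ²(1 − fₕ)sₕ²/nₕ.
E: 15643²·(1 − 1234/15643)·18600/1234 = 3.397439 × 10^9.
B: 9151²·(1 − 1407/9151)·103000/1407 = 5.187726 × 10^9.
D: 18523²·(1 − 3059/18523)·13200/3059 = 1.236026 × 10^9.
Sum = 9.821191 × 10^9.
SE = √(9.821191 × 10^9) = 99101.9.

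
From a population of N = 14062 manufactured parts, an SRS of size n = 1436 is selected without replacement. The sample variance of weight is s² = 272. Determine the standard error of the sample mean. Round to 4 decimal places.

0.4124

Under SRS without replacement, Var(ȳ) = (1 − f)·s²/n with f = n/N = 1436/14062 = 0.10211919.
Var(ȳ) = (1 − 0.10211919)·272/1436 = 0.89788081·0.18941504 = 0.17007213.
SE(ȳ) = √(0.17007213) = 0.4124.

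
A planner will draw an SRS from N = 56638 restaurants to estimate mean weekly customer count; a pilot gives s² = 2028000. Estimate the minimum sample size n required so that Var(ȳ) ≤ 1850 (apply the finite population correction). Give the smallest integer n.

Without fpc, n₀ = s²/D = 2028000/1850 = 1096.2162.
With fpc, (1 − n/N)·s²/n ≤ D requires n ≥ n₀/(1 + n₀/N) = 1096.2162/(1 + 1096.2162/56638) = 1075.4020.
Rounding up, n = 1076.

1076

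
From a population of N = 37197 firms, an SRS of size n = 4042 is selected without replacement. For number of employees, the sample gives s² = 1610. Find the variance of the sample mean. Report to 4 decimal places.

Under SRS without replacement, Var(ȳ) = (1 − f)·s²/n with f = n/N = 4042/37197 = 0.10866468.
Var(ȳ) = (1 − 0.10866468)·1610/4042 = 0.89133532·0.39831766 = 0.3550346.

0.3550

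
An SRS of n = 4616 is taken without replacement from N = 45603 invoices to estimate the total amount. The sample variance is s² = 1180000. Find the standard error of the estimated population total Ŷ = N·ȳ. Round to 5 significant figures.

Var(Ŷ) = N²·Var(ȳ) = N²·(1 − n/N)·s²/n.
f = 4616/45603 = 0.10122141; Var(ȳ) = 0.89877859·1180000/4616 = 229.75709.
Var(Ŷ) = 45603² · 229.75709 = 4.7781057 × 10^11.
SE(Ŷ) = √(4.7781057 × 10^11) = 691240.

691240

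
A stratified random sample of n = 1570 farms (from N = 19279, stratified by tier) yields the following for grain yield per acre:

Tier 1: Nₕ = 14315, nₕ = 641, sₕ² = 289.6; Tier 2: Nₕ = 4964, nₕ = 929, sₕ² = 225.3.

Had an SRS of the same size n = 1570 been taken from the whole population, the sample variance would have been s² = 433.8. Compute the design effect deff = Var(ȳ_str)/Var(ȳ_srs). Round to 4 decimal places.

0.9890

Var(ȳ_str) = Σ Wₕ²(1−fₕ)sₕ²/nₕ with Wₕ = Nₕ/19279:
  Tier 1: (14315/19279)²·(1−641/14315)·289.6/641 = 0.23793506
  Tier 2: (4964/19279)²·(1−929/4964)·225.3/929 = 0.013069284
  → Var(ȳ_str) = 0.25100434.
Var(ȳ_srs) = (1 − 1570/19279)·433.8/1570 = 0.25380457.
deff = 0.25100434 / 0.25380457 = 0.9890.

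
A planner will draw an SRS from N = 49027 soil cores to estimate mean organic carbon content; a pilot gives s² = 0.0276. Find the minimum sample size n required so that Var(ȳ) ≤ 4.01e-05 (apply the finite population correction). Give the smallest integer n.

Without fpc, n₀ = s²/D = 0.0276/4.01e-05 = 688.2793.
With fpc, (1 − n/N)·s²/n ≤ D requires n ≥ n₀/(1 + n₀/N) = 688.2793/(1 + 688.2793/49027) = 678.7505.
Rounding up, n = 679.

679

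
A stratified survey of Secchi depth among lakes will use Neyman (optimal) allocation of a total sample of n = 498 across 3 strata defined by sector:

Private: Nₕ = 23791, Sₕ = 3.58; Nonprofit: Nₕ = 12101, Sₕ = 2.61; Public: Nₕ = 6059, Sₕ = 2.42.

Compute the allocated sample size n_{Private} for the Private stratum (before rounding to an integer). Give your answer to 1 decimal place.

322.8

Neyman allocation: nₕ = n·NₕSₕ / Σⱼ NⱼSⱼ.
Σ NⱼSⱼ = 23791·3.58 + 12101·2.61 + 6059·2.42 = 131418.17.
n_{Private} = 498·23791·3.58 / 131418.17 = 322.8.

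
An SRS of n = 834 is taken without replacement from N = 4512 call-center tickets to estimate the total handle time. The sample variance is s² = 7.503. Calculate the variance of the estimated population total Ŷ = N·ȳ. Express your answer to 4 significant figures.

Var(Ŷ) = N²·Var(ȳ) = N²·(1 − n/N)·s²/n.
f = 834/4512 = 0.18484043; Var(ȳ) = 0.81515957·7.503/834 = 0.0073335039.
Var(Ŷ) = 4512² · 0.0073335039 = 149296.53.

149300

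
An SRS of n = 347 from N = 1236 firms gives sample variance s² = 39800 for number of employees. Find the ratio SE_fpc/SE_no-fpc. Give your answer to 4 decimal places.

f = n/N = 347/1236 = 0.28074434.
SE_no-fpc = √(s²/n) = 10.709687; SE_fpc = √((1−f)s²/n) = 9.0827727.
Ratio = √(1−f) = 0.84808942.

0.8481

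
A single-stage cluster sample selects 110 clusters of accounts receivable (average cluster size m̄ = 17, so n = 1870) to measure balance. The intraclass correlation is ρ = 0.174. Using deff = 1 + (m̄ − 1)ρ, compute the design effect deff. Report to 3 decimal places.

3.784

deff = 1 + (17 − 1)·0.174 = 1 + 2.784 = 3.784.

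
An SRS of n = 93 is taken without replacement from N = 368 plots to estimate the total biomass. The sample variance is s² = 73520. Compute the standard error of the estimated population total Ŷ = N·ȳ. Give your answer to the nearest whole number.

Var(Ŷ) = N²·Var(ȳ) = N²·(1 − n/N)·s²/n.
f = 93/368 = 0.25271739; Var(ȳ) = 0.74728261·73520/93 = 590.75503.
Var(Ŷ) = 368² · 590.75503 = 8.0002409 × 10^7.
SE(Ŷ) = √(8.0002409 × 10^7) = 8944.

8944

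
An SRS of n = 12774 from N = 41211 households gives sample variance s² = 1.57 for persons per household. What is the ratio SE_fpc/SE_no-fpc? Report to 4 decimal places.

0.8307

f = n/N = 12774/41211 = 0.30996579.
SE_no-fpc = √(s²/n) = 0.011086293; SE_fpc = √((1−f)s²/n) = 0.0092091953.
Ratio = √(1−f) = 0.83068298.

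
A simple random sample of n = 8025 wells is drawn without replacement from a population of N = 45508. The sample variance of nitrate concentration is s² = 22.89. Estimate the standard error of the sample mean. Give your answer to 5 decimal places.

Under SRS without replacement, Var(ȳ) = (1 − f)·s²/n with f = n/N = 8025/45508 = 0.17634262.
Var(ȳ) = (1 − 0.17634262)·22.89/8025 = 0.82365738·0.0028523364 = 0.002349348.
SE(ȳ) = √(0.002349348) = 0.04847.

0.04847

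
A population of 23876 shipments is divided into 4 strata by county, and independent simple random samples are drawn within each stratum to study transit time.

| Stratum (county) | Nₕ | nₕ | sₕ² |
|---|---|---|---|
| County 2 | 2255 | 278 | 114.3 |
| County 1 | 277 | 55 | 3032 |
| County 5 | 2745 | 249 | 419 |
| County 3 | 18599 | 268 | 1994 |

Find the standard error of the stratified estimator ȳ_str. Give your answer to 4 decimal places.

2.1164

Var(ȳ_str) = Σₕ Wₕ²(1 − fₕ)sₕ²/nₕ with Wₕ = Nₕ/N, N = 23876.
County 2: Wₕ = 0.09444631; term = 0.09444631²·(1 − 0.12328160)·114.3/278 = 0.0032153741.
County 1: Wₕ = 0.01160161; term = 0.01160161²·(1 − 0.19855596)·3032/55 = 0.0059467011.
County 5: Wₕ = 0.11496901; term = 0.11496901²·(1 − 0.09071038)·419/249 = 0.020224531.
County 3: Wₕ = 0.77898308; term = 0.77898308²·(1 − 0.01440938)·1994/268 = 4.4498254.
Sum = 4.479212.
SE = √(4.479212) = 2.1164.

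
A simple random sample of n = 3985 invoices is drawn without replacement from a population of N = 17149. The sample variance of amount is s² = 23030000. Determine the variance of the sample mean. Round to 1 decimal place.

4436.2

Under SRS without replacement, Var(ȳ) = (1 − f)·s²/n with f = n/N = 3985/17149 = 0.23237507.
Var(ȳ) = (1 − 0.23237507)·23030000/3985 = 0.76762493·5779.1719 = 4436.2364.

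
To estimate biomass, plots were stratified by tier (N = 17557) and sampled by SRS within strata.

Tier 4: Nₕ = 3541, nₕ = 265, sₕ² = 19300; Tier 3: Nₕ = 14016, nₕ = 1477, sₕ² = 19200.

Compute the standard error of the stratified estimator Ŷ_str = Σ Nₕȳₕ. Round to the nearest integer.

55941

Var(Ŷ_str) = Σₕ Nₕ²(1 − fₕ)sₕ²/nₕ.
Tier 4: 3541²·(1 − 265/3541)·19300/265 = 8.448532 × 10^8.
Tier 3: 14016²·(1 − 1477/14016)·19200/1477 = 2.2845871 × 10^9.
Sum = 3.1294403 × 10^9.
SE = √(3.1294403 × 10^9) = 55941.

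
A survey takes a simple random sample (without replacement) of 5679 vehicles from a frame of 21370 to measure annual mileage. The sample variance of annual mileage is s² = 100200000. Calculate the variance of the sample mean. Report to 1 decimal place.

12955.1

Under SRS without replacement, Var(ȳ) = (1 − f)·s²/n with f = n/N = 5679/21370 = 0.26574637.
Var(ȳ) = (1 − 0.26574637)·100200000/5679 = 0.73425363·17643.951 = 12955.135.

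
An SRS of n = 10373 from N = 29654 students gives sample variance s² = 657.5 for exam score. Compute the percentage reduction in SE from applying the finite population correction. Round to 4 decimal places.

f = n/N = 10373/29654 = 0.34980104.
SE_no-fpc = √(s²/n) = 0.25176519; SE_fpc = √((1−f)s²/n) = 0.20301065.
Ratio = √(1−f) = 0.80634916. Reduction = 100·(1 − 0.80634916) = 19.3651%.

19.3651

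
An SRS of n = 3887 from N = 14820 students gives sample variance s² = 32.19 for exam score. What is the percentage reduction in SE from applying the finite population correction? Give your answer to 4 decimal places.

14.1094

f = n/N = 3887/14820 = 0.26228070.
SE_no-fpc = √(s²/n) = 0.091002478; SE_fpc = √((1−f)s²/n) = 0.078162563.
Ratio = √(1−f) = 0.85890587. Reduction = 100·(1 − 0.85890587) = 14.1094%.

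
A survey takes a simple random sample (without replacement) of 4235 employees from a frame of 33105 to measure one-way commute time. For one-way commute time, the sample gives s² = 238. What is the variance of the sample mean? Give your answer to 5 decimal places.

Under SRS without replacement, Var(ȳ) = (1 − f)·s²/n with f = n/N = 4235/33105 = 0.12792630.
Var(ȳ) = (1 − 0.12792630)·238/4235 = 0.87207370·0.056198347 = 0.049009101.

0.04901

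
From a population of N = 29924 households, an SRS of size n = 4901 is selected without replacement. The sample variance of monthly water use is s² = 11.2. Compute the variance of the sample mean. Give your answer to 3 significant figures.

Under SRS without replacement, Var(ȳ) = (1 − f)·s²/n with f = n/N = 4901/29924 = 0.16378158.
Var(ȳ) = (1 − 0.16378158)·11.2/4901 = 0.83621842·0.0022852479 = 0.0019109664.

0.00191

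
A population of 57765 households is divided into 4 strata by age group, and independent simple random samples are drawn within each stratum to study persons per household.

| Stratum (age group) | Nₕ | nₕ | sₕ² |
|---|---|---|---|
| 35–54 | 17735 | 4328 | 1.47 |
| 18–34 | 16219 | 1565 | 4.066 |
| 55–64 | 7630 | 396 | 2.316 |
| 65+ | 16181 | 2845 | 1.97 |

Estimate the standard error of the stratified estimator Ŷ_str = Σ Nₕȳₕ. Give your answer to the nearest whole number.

Var(Ŷ_str) = Σₕ Nₕ²(1 − fₕ)sₕ²/nₕ.
35–54: 17735²·(1 − 4328/17735)·1.47/4328 = 80759.363.
18–34: 16219²·(1 − 1565/16219)·4.066/1565 = 617494.78.
55–64: 7630²·(1 − 396/7630)·2.316/396 = 322809.58.
65+: 16181²·(1 − 2845/16181)·1.97/2845 = 149422.12.
Sum = 1.1704858 × 10^6.
SE = √(1.1704858 × 10^6) = 1082.

1082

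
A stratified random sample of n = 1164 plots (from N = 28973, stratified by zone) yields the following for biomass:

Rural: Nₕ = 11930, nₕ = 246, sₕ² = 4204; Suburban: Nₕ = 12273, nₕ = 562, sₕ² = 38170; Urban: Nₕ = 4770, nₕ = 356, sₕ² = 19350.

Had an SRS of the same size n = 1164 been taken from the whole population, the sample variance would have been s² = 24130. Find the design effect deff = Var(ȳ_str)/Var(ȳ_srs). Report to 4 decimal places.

0.7956

Var(ȳ_str) = Σ Wₕ²(1−fₕ)sₕ²/nₕ with Wₕ = Nₕ/28973:
  Rural: (11930/28973)²·(1−246/11930)·4204/246 = 2.8377404
  Suburban: (12273/28973)²·(1−562/12273)·38170/562 = 11.629034
  Urban: (4770/28973)²·(1−356/4770)·19350/356 = 1.3633104
  → Var(ȳ_str) = 15.830085.
Var(ȳ_srs) = (1 − 1164/28973)·24130/1164 = 19.897396.
deff = 15.830085 / 19.897396 = 0.7956.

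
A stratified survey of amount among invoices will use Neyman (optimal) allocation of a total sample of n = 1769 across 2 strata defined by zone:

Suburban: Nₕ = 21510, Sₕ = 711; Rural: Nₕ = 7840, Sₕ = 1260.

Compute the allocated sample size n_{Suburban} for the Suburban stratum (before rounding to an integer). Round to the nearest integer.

Neyman allocation: nₕ = n·NₕSₕ / Σⱼ NⱼSⱼ.
Σ NⱼSⱼ = 21510·711 + 7840·1260 = 2.517201 × 10^7.
n_{Suburban} = 1769·21510·711 / (2.517201 × 10^7) = 1075.

1075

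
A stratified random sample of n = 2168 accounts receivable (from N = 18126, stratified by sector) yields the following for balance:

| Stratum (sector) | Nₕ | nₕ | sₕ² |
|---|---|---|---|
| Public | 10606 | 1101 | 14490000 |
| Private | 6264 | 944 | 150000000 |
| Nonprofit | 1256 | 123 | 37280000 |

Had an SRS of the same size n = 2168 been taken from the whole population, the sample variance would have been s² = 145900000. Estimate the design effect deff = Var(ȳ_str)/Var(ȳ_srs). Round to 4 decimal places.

Var(ȳ_str) = Σ Wₕ²(1−fₕ)sₕ²/nₕ with Wₕ = Nₕ/18126:
  Public: (10606/18126)²·(1−1101/10606)·14490000/1101 = 4038.1352
  Private: (6264/18126)²·(1−944/6264)·150000000/944 = 16116.795
  Nonprofit: (1256/18126)²·(1−123/1256)·37280000/123 = 1312.7632
  → Var(ȳ_str) = 21467.693.
Var(ȳ_srs) = (1 − 2168/18126)·145900000/2168 = 59247.837.
deff = 21467.693 / 59247.837 = 0.3623.

0.3623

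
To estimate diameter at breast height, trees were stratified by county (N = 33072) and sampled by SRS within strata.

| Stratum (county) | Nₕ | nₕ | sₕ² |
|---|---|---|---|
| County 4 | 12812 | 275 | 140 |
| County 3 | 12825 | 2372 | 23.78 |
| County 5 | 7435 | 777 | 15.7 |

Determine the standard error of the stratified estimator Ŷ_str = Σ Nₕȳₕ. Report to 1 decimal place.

Var(Ŷ_str) = Σₕ Nₕ²(1 − fₕ)sₕ²/nₕ.
County 4: 12812²·(1 − 275/12812)·140/275 = 8.1772241 × 10^7.
County 3: 12825²·(1 − 2372/12825)·23.78/2372 = 1.3439883 × 10^6.
County 5: 7435²·(1 − 777/7435)·15.7/777 = 1.0002381 × 10^6.
Sum = 8.4116467 × 10^7.
SE = √(8.4116467 × 10^7) = 9171.5.

9171.5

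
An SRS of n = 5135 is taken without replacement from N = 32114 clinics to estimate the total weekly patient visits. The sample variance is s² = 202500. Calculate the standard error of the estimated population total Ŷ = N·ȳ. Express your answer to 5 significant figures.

184840

Var(Ŷ) = N²·Var(ȳ) = N²·(1 − n/N)·s²/n.
f = 5135/32114 = 0.15989911; Var(ȳ) = 0.84010089·202500/5135 = 33.129587.
Var(Ŷ) = 32114² · 33.129587 = 3.4166841 × 10^10.
SE(Ŷ) = √(3.4166841 × 10^10) = 184840.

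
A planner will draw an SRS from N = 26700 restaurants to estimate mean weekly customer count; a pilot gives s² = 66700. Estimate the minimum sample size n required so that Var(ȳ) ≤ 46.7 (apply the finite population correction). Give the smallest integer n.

1356

Without fpc, n₀ = s²/D = 66700/46.7 = 1428.2655.
With fpc, (1 − n/N)·s²/n ≤ D requires n ≥ n₀/(1 + n₀/N) = 1428.2655/(1 + 1428.2655/26700) = 1355.7426.
Rounding up, n = 1356.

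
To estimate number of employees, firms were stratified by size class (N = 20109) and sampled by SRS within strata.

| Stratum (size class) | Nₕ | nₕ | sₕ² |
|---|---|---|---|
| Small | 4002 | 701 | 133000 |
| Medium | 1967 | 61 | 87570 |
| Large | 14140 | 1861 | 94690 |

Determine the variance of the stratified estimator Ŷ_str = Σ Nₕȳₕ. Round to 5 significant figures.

1.6723 × 10^10

Var(Ŷ_str) = Σₕ Nₕ²(1 − fₕ)sₕ²/nₕ.
Small: 4002²·(1 − 701/4002)·133000/701 = 2.5064338 × 10^9.
Medium: 1967²·(1 − 61/1967)·87570/61 = 5.3821125 × 10^9.
Large: 14140²·(1 − 1861/14140)·94690/1861 = 8.8342595 × 10^9.
Sum = 1.6722806 × 10^10.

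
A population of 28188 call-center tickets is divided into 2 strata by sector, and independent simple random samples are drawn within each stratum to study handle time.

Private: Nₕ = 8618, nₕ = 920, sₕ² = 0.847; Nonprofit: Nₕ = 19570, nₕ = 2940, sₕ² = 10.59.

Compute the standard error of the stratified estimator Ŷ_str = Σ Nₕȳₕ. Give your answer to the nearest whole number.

1111

Var(Ŷ_str) = Σₕ Nₕ²(1 − fₕ)sₕ²/nₕ.
Private: 8618²·(1 − 920/8618)·0.847/920 = 61077.321.
Nonprofit: 19570²·(1 − 2940/19570)·10.59/2940 = 1.1722809 × 10^6.
Sum = 1.2333582 × 10^6.
SE = √(1.2333582 × 10^6) = 1111.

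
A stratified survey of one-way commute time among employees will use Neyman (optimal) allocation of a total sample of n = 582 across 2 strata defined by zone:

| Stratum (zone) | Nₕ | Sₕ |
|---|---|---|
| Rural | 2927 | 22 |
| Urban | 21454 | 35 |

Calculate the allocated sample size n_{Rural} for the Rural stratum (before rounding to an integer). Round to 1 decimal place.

Neyman allocation: nₕ = n·NₕSₕ / Σⱼ NⱼSⱼ.
Σ NⱼSⱼ = 2927·22 + 21454·35 = 815284.
n_{Rural} = 582·2927·22 / 815284 = 46.0.

46.0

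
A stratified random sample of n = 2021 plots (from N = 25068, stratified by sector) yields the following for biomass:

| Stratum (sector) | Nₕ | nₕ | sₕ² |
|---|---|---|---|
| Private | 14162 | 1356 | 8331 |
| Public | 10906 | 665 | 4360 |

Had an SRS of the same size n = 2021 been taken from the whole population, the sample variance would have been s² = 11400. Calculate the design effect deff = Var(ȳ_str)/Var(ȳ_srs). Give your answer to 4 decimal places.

0.5666

Var(ȳ_str) = Σ Wₕ²(1−fₕ)sₕ²/nₕ with Wₕ = Nₕ/25068:
  Private: (14162/25068)²·(1−1356/14162)·8331/1356 = 1.773112
  Public: (10906/25068)²·(1−665/10906)·4360/665 = 1.1652882
  → Var(ȳ_str) = 2.9384002.
Var(ȳ_srs) = (1 − 2021/25068)·11400/2021 = 5.1860089.
deff = 2.9384002 / 5.1860089 = 0.5666.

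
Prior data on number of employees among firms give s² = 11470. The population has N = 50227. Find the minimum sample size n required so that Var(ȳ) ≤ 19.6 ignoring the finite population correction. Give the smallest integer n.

Without fpc, n₀ = s²/D = 11470/19.6 = 585.2041.
Rounding up, n = 586.

586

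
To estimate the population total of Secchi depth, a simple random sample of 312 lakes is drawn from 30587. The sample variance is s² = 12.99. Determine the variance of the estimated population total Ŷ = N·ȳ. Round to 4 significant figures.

3.855 × 10^7

Var(Ŷ) = N²·Var(ȳ) = N²·(1 − n/N)·s²/n.
f = 312/30587 = 0.01020041; Var(ȳ) = 0.98979959·12.99/312 = 0.041209925.
Var(Ŷ) = 30587² · 0.041209925 = 3.8554546 × 10^7.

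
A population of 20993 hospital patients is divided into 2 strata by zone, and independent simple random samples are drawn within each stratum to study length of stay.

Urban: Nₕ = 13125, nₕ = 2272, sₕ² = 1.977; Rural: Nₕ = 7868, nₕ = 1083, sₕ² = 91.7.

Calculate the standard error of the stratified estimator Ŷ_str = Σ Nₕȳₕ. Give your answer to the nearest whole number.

Var(Ŷ_str) = Σₕ Nₕ²(1 − fₕ)sₕ²/nₕ.
Urban: 13125²·(1 − 2272/13125)·1.977/2272 = 123950.26.
Rural: 7868²·(1 − 1083/7868)·91.7/1083 = 4.5201733 × 10^6.
Sum = 4.6441236 × 10^6.
SE = √(4.6441236 × 10^6) = 2155.

2155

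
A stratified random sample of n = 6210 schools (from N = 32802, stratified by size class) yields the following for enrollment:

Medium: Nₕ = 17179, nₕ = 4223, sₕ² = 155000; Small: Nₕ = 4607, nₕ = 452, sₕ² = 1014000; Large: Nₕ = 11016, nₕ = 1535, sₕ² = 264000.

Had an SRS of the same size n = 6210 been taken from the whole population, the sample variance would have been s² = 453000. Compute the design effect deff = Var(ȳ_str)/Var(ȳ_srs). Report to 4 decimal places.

1.0856

Var(ȳ_str) = Σ Wₕ²(1−fₕ)sₕ²/nₕ with Wₕ = Nₕ/32802:
  Medium: (17179/32802)²·(1−4223/17179)·155000/4223 = 7.5923949
  Small: (4607/32802)²·(1−452/4607)·1014000/452 = 39.910587
  Large: (11016/32802)²·(1−1535/11016)·264000/1535 = 16.694483
  → Var(ȳ_str) = 64.197465.
Var(ȳ_srs) = (1 − 6210/32802)·453000/6210 = 59.136726.
deff = 64.197465 / 59.136726 = 1.0856.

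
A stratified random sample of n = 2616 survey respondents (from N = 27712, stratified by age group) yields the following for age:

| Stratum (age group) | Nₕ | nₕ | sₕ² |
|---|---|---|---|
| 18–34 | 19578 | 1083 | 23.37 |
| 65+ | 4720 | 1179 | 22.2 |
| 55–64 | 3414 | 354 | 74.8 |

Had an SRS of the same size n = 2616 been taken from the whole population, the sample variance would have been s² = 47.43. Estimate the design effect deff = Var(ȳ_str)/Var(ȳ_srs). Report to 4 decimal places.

0.8197

Var(ȳ_str) = Σ Wₕ²(1−fₕ)sₕ²/nₕ with Wₕ = Nₕ/27712:
  18–34: (19578/27712)²·(1−1083/19578)·23.37/1083 = 0.010174596
  65+: (4720/27712)²·(1−1179/4720)·22.2/1179 = 4.0979943 × 10^-4
  55–64: (3414/27712)²·(1−354/3414)·74.8/354 = 0.0028744022
  → Var(ȳ_str) = 0.013458798.
Var(ȳ_srs) = (1 − 2616/27712)·47.43/2616 = 0.016419201.
deff = 0.013458798 / 0.016419201 = 0.8197.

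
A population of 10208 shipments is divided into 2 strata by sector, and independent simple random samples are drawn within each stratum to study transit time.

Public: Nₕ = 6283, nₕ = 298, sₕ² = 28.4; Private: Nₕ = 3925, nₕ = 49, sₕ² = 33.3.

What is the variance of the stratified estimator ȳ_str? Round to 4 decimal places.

Var(ȳ_str) = Σₕ Wₕ²(1 − fₕ)sₕ²/nₕ with Wₕ = Nₕ/N, N = 10208.
Public: Wₕ = 0.61549765; term = 0.61549765²·(1 − 0.04742957)·28.4/298 = 0.034391567.
Private: Wₕ = 0.38450235; term = 0.38450235²·(1 − 0.01248408)·33.3/49 = 0.099217952.
Sum = 0.13360952.

0.1336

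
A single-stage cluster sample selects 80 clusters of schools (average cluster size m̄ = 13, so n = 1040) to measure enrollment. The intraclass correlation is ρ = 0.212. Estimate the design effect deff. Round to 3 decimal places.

3.544

deff = 1 + (13 − 1)·0.212 = 1 + 2.544 = 3.544.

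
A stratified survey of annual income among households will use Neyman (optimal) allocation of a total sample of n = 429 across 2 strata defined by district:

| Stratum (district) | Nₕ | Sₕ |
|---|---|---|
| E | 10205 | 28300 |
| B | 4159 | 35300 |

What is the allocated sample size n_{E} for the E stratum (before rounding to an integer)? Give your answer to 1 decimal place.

Neyman allocation: nₕ = n·NₕSₕ / Σⱼ NⱼSⱼ.
Σ NⱼSⱼ = 10205·28300 + 4159·35300 = 4.356142 × 10^8.
n_{E} = 429·10205·28300 / (4.356142 × 10^8) = 284.4.

284.4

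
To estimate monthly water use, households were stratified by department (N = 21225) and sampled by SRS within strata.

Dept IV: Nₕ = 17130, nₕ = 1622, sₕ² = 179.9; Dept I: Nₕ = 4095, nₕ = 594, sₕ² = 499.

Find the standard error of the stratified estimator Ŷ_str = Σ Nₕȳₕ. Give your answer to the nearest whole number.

6443

Var(Ŷ_str) = Σₕ Nₕ²(1 − fₕ)sₕ²/nₕ.
Dept IV: 17130²·(1 − 1622/17130)·179.9/1622 = 2.946412 × 10^7.
Dept I: 4095²·(1 − 594/4095)·499/594 = 1.2043705 × 10^7.
Sum = 4.1507825 × 10^7.
SE = √(4.1507825 × 10^7) = 6443.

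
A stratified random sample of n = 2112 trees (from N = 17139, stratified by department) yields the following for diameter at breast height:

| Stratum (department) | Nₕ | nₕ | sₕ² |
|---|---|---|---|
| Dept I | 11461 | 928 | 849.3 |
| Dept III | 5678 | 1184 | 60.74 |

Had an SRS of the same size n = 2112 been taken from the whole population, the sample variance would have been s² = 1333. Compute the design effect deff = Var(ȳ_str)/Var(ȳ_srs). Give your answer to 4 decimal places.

Var(ȳ_str) = Σ Wₕ²(1−fₕ)sₕ²/nₕ with Wₕ = Nₕ/17139:
  Dept I: (11461/17139)²·(1−928/11461)·849.3/928 = 0.37611165
  Dept III: (5678/17139)²·(1−1184/5678)·60.74/1184 = 0.0044563632
  → Var(ȳ_str) = 0.38056801.
Var(ȳ_srs) = (1 − 2112/17139)·1333/2112 = 0.55337947.
deff = 0.38056801 / 0.55337947 = 0.6877.

0.6877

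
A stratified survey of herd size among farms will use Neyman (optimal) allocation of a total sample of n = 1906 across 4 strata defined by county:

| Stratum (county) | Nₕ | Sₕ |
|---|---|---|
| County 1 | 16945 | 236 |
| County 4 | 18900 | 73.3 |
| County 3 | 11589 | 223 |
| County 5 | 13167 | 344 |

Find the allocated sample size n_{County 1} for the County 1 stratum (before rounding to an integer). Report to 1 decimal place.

Neyman allocation: nₕ = n·NₕSₕ / Σⱼ NⱼSⱼ.
Σ NⱼSⱼ = 16945·236 + 18900·73.3 + 11589·223 + 13167·344 = 1.2498185 × 10^7.
n_{County 1} = 1906·16945·236 / (1.2498185 × 10^7) = 609.9.

609.9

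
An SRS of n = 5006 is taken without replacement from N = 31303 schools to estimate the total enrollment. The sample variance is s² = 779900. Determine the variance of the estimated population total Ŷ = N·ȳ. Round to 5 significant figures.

Var(Ŷ) = N²·Var(ȳ) = N²·(1 − n/N)·s²/n.
f = 5006/31303 = 0.15992077; Var(ȳ) = 0.84007923·779900/5006 = 130.8785.
Var(Ŷ) = 31303² · 130.8785 = 1.2824494 × 10^11.

1.2824 × 10^11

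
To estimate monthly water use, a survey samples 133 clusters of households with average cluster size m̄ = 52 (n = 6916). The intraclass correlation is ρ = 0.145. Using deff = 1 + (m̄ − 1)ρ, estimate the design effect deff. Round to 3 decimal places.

deff = 1 + (52 − 1)·0.145 = 1 + 7.395 = 8.395.

8.395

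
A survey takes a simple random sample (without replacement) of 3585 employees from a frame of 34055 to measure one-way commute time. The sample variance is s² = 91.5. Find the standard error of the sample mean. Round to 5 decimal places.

Under SRS without replacement, Var(ȳ) = (1 − f)·s²/n with f = n/N = 3585/34055 = 0.10527089.
Var(ȳ) = (1 − 0.10527089)·91.5/3585 = 0.89472911·0.025523013 = 0.022836182.
SE(ȳ) = √(0.022836182) = 0.15112.

0.15112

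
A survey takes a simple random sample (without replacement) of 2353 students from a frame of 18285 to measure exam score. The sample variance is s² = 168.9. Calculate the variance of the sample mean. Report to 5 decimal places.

0.06254

Under SRS without replacement, Var(ȳ) = (1 − f)·s²/n with f = n/N = 2353/18285 = 0.12868471.
Var(ȳ) = (1 − 0.12868471)·168.9/2353 = 0.87131529·0.071780705 = 0.062543626.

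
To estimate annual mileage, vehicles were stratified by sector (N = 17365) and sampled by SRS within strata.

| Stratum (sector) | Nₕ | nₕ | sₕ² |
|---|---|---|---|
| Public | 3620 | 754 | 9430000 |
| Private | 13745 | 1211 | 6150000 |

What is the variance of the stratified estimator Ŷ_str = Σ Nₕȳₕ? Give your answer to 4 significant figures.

1.005 × 10^12

Var(Ŷ_str) = Σₕ Nₕ²(1 − fₕ)sₕ²/nₕ.
Public: 3620²·(1 − 754/3620)·9430000/754 = 1.297553 × 10^11.
Private: 13745²·(1 − 1211/13745)·6150000/1211 = 8.7491408 × 10^11.
Sum = 1.0046694 × 10^12.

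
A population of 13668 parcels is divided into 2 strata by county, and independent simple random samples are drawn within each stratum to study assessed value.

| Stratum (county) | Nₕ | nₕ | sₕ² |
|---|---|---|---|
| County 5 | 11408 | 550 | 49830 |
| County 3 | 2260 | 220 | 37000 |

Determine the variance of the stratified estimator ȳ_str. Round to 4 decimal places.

64.2233

Var(ȳ_str) = Σₕ Wₕ²(1 − fₕ)sₕ²/nₕ with Wₕ = Nₕ/N, N = 13668.
County 5: Wₕ = 0.83465028; term = 0.83465028²·(1 − 0.04821178)·49830/550 = 60.072763.
County 3: Wₕ = 0.16534972; term = 0.16534972²·(1 − 0.09734513)·37000/220 = 4.1505697.
Sum = 64.223333.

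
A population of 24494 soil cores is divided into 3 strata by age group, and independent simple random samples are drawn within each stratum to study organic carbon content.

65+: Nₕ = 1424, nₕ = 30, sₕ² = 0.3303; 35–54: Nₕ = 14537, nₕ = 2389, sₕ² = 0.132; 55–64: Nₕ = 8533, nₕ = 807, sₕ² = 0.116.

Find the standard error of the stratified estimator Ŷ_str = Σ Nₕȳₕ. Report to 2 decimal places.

Var(Ŷ_str) = Σₕ Nₕ²(1 − fₕ)sₕ²/nₕ.
65+: 1424²·(1 − 30/1424)·0.3303/30 = 21855.467.
35–54: 14537²·(1 − 2389/14537)·0.132/2389 = 9757.4729.
55–64: 8533²·(1 − 807/8533)·0.116/807 = 9476.3459.
Sum = 41089.286.
SE = √(41089.286) = 202.70.

202.70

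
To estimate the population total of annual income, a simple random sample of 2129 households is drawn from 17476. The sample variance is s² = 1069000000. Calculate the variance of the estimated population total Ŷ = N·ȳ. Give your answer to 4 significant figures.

1.347 × 10^14

Var(Ŷ) = N²·Var(ȳ) = N²·(1 − n/N)·s²/n.
f = 2129/17476 = 0.12182422; Var(ȳ) = 0.87817578·1069000000/2129 = 440944.06.
Var(Ŷ) = 17476² · 440944.06 = 1.3466898 × 10^14.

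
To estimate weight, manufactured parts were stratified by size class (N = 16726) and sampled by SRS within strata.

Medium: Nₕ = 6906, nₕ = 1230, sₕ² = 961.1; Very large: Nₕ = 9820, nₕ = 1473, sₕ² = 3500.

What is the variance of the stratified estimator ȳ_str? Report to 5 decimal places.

Var(ȳ_str) = Σₕ Wₕ²(1 − fₕ)sₕ²/nₕ with Wₕ = Nₕ/N, N = 16726.
Medium: Wₕ = 0.41289011; term = 0.41289011²·(1 − 0.17810599)·961.1/1230 = 0.10948339.
Very large: Wₕ = 0.58710989; term = 0.58710989²·(1 − 0.15000000)·3500/1473 = 0.69618236.
Sum = 0.80566575.

0.80567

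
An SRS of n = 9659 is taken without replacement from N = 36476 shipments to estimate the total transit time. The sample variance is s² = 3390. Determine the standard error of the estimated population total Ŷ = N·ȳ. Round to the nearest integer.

18529

Var(Ŷ) = N²·Var(ȳ) = N²·(1 − n/N)·s²/n.
f = 9659/36476 = 0.26480425; Var(ȳ) = 0.73519575·3390/9659 = 0.25803019.
Var(Ŷ) = 36476² · 0.25803019 = 3.433088 × 10^8.
SE(Ŷ) = √(3.433088 × 10^8) = 18529.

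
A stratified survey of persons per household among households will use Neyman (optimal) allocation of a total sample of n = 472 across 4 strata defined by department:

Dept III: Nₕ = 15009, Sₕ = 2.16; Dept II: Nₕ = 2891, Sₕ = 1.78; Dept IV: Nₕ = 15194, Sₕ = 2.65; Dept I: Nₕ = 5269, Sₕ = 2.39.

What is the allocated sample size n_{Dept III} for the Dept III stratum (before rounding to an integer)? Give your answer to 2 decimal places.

169.23

Neyman allocation: nₕ = n·NₕSₕ / Σⱼ NⱼSⱼ.
Σ NⱼSⱼ = 15009·2.16 + 2891·1.78 + 15194·2.65 + 5269·2.39 = 90422.43.
n_{Dept III} = 472·15009·2.16 / 90422.43 = 169.23.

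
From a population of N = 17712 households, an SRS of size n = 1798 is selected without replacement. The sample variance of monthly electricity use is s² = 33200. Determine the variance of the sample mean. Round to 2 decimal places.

Under SRS without replacement, Var(ȳ) = (1 − f)·s²/n with f = n/N = 1798/17712 = 0.10151310.
Var(ȳ) = (1 − 0.10151310)·33200/1798 = 0.89848690·18.464961 = 16.590526.

16.59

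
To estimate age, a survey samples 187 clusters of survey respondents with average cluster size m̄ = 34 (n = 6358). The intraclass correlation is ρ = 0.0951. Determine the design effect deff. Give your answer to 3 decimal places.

4.138

deff = 1 + (34 − 1)·0.0951 = 1 + 3.1383 = 4.1383.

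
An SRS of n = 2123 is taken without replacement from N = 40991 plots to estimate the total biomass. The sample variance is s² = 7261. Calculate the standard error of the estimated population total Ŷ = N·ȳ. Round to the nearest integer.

73818

Var(Ŷ) = N²·Var(ȳ) = N²·(1 − n/N)·s²/n.
f = 2123/40991 = 0.05179186; Var(ȳ) = 0.94820814·7261/2123 = 3.2430237.
Var(Ŷ) = 40991² · 3.2430237 = 5.4491298 × 10^9.
SE(Ŷ) = √(5.4491298 × 10^9) = 73818.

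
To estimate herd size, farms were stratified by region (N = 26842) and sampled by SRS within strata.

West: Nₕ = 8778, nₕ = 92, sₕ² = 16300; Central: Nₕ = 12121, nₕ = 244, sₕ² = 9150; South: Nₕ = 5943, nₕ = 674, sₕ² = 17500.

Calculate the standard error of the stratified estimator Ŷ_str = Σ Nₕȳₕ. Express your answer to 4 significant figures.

Var(Ŷ_str) = Σₕ Nₕ²(1 − fₕ)sₕ²/nₕ.
West: 8778²·(1 − 92/8778)·16300/92 = 1.350875 × 10^10.
Central: 12121²·(1 − 244/12121)·9150/244 = 5.3985419 × 10^9.
South: 5943²·(1 − 674/5943)·17500/674 = 8.1304032 × 10^8.
Sum = 1.9720332 × 10^10.
SE = √(1.9720332 × 10^10) = 140400.

140400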